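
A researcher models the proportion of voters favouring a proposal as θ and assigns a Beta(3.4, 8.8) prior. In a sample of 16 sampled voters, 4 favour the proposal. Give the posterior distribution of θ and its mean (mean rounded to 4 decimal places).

Posterior: Beta(7.4, 20.8); mean ≈ 0.2624

The binomial likelihood is conjugate to the Beta prior: with 4 successes and 12 failures, the posterior is Beta(3.4+4, 8.8+12) = Beta(7.4, 20.8).
Posterior mean = α/(α+β) = 7.4/28.2 = 0.2624.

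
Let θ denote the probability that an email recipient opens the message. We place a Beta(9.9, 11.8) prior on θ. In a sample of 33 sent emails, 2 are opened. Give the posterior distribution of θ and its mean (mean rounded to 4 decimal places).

The binomial likelihood is conjugate to the Beta prior: with 2 successes and 31 failures, the posterior is Beta(9.9+2, 11.8+31) = Beta(11.9, 42.8).
Posterior mean = α/(α+β) = 11.9/54.7 = 0.2176.

Posterior: Beta(11.9, 42.8); mean ≈ 0.2176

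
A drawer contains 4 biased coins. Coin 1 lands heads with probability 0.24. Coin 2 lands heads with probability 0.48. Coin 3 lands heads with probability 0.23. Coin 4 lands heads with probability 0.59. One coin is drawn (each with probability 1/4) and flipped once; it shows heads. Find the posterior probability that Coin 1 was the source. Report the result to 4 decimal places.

Posterior probability ≈ 0.1558

P(heads|C1) = 0.24; P(heads|C2) = 0.48; P(heads|C3) = 0.23; P(heads|C4) = 0.59.
Prior × likelihood for each source: 0.25·0.24=0.06000, 0.25·0.48=0.1200, 0.25·0.23=0.05750, 0.25·0.59=0.1475. Summing gives P(heads) = 0.38500.
P(Coin 1 | heads) = 0.06000 / 0.38500 = 0.1558.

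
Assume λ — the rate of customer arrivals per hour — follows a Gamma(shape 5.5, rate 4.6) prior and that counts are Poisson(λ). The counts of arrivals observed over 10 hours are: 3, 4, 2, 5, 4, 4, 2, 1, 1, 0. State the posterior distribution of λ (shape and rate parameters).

The Poisson likelihood adds the total count to the shape and the number of exposure periods to the rate. Here ∑xᵢ = 26 and n = 10, so shape 5.5→31.5 and rate 4.6→14.6.

Posterior: Gamma(shape=31.5, rate=14.6)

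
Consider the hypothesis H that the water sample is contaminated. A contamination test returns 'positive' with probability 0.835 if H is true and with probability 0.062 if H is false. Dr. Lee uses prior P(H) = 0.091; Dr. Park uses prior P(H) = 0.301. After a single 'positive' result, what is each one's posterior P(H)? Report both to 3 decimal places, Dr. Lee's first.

Dr. Lee: 0.574; Dr. Park: 0.853

P('+'|H) = 0.835, P('+'|¬H) = 0.062.
Dr. Lee: numerator 0.835·0.091 = 0.075985; evidence = 0.075985+0.062·0.909 = 0.13234; posterior = 0.574.
Dr. Park: numerator 0.835·0.301 = 0.25133; evidence = 0.25133+0.062·0.699 = 0.29467; posterior = 0.853.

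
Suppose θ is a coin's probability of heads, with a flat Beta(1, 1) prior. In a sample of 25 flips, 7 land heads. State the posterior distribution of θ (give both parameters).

The binomial likelihood is conjugate to the Beta prior: with 7 successes and 18 failures, the posterior is Beta(1+7, 1+18) = Beta(8, 19).

Posterior: Beta(8, 19)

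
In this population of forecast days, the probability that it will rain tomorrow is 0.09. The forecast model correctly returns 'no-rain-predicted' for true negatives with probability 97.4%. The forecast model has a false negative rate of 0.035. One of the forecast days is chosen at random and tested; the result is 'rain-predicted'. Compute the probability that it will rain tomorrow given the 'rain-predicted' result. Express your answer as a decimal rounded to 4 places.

P(H | E) ≈ 0.7859

Write H for 'it will rain tomorrow'. Prior odds H:¬H = 0.09/0.91 = 0.098901. For the 'rain-predicted' outcome, the likelihood ratio is 0.965/0.026 = 37.115.
Posterior odds = 0.098901 × 37.115 = 3.6708, so P(H|E) = 3.6708/(1+3.6708) = 0.7859.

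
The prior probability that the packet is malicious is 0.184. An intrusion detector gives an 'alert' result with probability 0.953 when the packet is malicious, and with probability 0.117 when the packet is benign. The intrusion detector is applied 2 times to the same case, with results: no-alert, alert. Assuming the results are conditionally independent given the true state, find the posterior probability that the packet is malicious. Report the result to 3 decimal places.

Let H be the event that the packet is malicious; start with P(H) = 0.184. P('alert'|H) = 0.953, P('alert'|¬H) = 0.117.
Update on result 1 ('no-alert'): P(H) ← 0.047·0.1840 / (0.047·0.1840 + 0.883·0.8160) = 0.0086480/0.72918 = 0.0119.
Update on result 2 ('alert'): P(H) ← 0.953·0.0119 / (0.953·0.0119 + 0.117·0.9881) = 0.011303/0.12691 = 0.0891.

Posterior P(H) ≈ 0.089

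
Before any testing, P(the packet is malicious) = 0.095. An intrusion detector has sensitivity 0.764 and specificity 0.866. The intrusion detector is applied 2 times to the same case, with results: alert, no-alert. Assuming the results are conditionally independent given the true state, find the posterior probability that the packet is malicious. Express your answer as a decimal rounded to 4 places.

Let H be the event that the packet is malicious; start with P(H) = 0.095. P('alert'|H) = 0.764, P('alert'|¬H) = 0.134.
Update on result 1 ('alert'): P(H) ← 0.764·0.0950 / (0.764·0.0950 + 0.134·0.9050) = 0.072580/0.19385 = 0.3744.
Update on result 2 ('no-alert'): P(H) ← 0.236·0.3744 / (0.236·0.3744 + 0.866·0.6256) = 0.088362/0.63012 = 0.1402.

Posterior P(H) ≈ 0.1402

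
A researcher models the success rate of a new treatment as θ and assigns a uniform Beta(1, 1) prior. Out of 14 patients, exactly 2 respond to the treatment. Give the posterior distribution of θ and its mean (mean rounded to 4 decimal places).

Posterior: Beta(3, 13); mean ≈ 0.1875

The binomial likelihood is conjugate to the Beta prior: with 2 successes and 12 failures, the posterior is Beta(1+2, 1+12) = Beta(3, 13).
Posterior mean = α/(α+β) = 3/16 = 0.1875.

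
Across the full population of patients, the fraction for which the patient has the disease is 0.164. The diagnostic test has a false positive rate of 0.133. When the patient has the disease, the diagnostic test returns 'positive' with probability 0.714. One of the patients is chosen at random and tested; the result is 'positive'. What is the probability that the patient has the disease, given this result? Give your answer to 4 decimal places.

Let H be the event that the patient has the disease. P(H) = 0.164, so P(¬H) = 0.836. With E the 'positive' result, P(E|H) = 0.714 and P(E|¬H) = 0.133.
P(E) = 0.714·0.164 + 0.133·0.836 = 0.11710 + 0.11119 = 0.22828.
By Bayes' theorem, P(H|E) = 0.11710 / 0.22828 = 0.5129.

P(H | E) ≈ 0.5129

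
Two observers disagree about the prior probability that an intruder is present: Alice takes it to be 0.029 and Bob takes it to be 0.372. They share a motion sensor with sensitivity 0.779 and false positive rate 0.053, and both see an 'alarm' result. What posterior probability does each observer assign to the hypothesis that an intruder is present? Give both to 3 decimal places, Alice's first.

The likelihood ratio for an 'alarm' result is 0.779/0.053 = 14.698.
Alice: prior odds 0.029/0.971 = 0.029866; posterior odds 0.43898; posterior probability 0.305.
Bob: prior odds 0.372/0.628 = 0.59236; posterior odds 8.7065; posterior probability 0.897.

Alice: 0.305; Bob: 0.897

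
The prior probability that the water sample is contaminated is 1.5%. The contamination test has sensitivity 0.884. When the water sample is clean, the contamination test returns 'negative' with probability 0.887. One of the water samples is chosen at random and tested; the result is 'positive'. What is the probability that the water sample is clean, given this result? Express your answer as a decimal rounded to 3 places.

Write H for 'the water sample is contaminated'. Prior odds H:¬H = 0.015/0.985 = 0.015228. For the 'positive' outcome, the likelihood ratio is 0.884/0.113 = 7.8230.
Posterior odds = 0.015228 × 7.8230 = 0.11913, so P(H|E) = 0.11913/(1+0.11913) = 0.106. Then P(¬H|E) = 1 − 0.106 = 0.894.

P(¬H | E) ≈ 0.894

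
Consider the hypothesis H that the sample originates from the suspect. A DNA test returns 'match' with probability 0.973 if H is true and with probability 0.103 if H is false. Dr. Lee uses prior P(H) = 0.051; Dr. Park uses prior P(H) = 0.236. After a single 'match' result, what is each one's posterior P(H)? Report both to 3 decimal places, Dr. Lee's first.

The likelihood ratio for a 'match' result is 0.973/0.103 = 9.4466.
Dr. Lee: prior odds 0.051/0.949 = 0.053741; posterior odds 0.50767; posterior probability 0.337.
Dr. Park: prior odds 0.236/0.764 = 0.30890; posterior odds 2.9181; posterior probability 0.745.

Dr. Lee: 0.337; Dr. Park: 0.745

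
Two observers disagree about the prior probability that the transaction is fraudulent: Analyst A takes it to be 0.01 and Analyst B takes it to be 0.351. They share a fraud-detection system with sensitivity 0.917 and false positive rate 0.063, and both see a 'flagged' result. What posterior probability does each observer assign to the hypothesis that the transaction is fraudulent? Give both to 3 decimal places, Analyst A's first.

Analyst A: 0.128; Analyst B: 0.887

P('+'|H) = 0.917, P('+'|¬H) = 0.063.
Analyst A: numerator 0.917·0.01 = 0.0091700; evidence = 0.0091700+0.063·0.99 = 0.071540; posterior = 0.128.
Analyst B: numerator 0.917·0.351 = 0.32187; evidence = 0.32187+0.063·0.649 = 0.36275; posterior = 0.887.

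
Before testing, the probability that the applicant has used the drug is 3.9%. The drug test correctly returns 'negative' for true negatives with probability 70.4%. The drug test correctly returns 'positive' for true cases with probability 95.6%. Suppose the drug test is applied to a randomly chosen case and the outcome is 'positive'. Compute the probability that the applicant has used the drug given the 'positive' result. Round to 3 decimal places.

P(H | E) ≈ 0.116

Write H for 'the applicant has used the drug'. Prior odds H:¬H = 0.039/0.961 = 0.040583. For the 'positive' outcome, the likelihood ratio is 0.956/0.296 = 3.2297.
Posterior odds = 0.040583 × 3.2297 = 0.13107, so P(H|E) = 0.13107/(1+0.13107) = 0.116.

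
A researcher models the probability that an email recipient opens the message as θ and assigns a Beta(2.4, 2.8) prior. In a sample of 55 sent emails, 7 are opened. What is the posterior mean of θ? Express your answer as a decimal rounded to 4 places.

Observing 7 successes and 48 failures updates Beta(2.4, 2.8) by adding the success and failure counts to the two shape parameters: α = 2.4+7 = 9.4, β = 2.8+48 = 50.8.
E[θ | data] = 9.4/(9.4+50.8) = 0.1561.

Posterior mean ≈ 0.1561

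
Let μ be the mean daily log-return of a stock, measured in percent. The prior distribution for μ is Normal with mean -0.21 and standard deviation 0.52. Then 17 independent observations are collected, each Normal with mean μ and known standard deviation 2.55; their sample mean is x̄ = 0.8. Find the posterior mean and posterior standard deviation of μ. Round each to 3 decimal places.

Posterior mean ≈ 0.208; posterior SD ≈ 0.398

With known σ, the Normal prior is conjugate. Weight on the data is w = (n/σ²)/(n/σ² + 1/τ₀²) = 2.61438/(2.61438+3.69822) = 0.41415.
Posterior mean = w·x̄ + (1−w)·μ₀ = 0.41415·0.8 + 0.58585·-0.21 = 0.208. Posterior variance = 1/(2.61438+3.69822) = 0.158413, so SD = 0.398.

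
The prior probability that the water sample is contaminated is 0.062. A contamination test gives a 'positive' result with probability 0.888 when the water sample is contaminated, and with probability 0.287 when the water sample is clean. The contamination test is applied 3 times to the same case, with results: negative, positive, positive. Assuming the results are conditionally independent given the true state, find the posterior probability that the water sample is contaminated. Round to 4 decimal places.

Posterior P(H) ≈ 0.0904

With H the event that the water sample is contaminated, the joint likelihood of the observed sequence is P(data|H) = 0.112·0.888·0.888 = 0.088317 and P(data|¬H) = 0.713·0.287·0.287 = 0.058729.
Bayes: P(H|data) = 0.062·0.088317 / (0.062·0.088317 + 0.938·0.058729) = 0.0054756/0.060564 = 0.0904.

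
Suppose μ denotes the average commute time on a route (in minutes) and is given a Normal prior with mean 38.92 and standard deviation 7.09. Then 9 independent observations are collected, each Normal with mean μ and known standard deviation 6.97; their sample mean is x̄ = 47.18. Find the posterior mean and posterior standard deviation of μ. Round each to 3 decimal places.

With known σ, the Normal prior is conjugate. Weight on the data is w = (n/σ²)/(n/σ² + 1/τ₀²) = 0.185258/(0.185258+0.0198933) = 0.90303.
Posterior mean = w·x̄ + (1−w)·μ₀ = 0.90303·47.18 + 0.096969·38.92 = 46.379. Posterior variance = 1/(0.185258+0.0198933) = 4.87445, so SD = 2.208.

Posterior mean ≈ 46.379; posterior SD ≈ 2.208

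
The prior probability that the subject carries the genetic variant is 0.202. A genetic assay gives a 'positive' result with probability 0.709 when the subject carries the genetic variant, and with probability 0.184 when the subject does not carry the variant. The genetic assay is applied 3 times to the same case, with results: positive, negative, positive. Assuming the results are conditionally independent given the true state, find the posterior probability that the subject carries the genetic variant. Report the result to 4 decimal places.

Posterior P(H) ≈ 0.5727

With H the event that the subject carries the genetic variant, the joint likelihood of the observed sequence is P(data|H) = 0.709·0.291·0.709 = 0.14628 and P(data|¬H) = 0.184·0.816·0.184 = 0.027626.
Bayes: P(H|data) = 0.202·0.14628 / (0.202·0.14628 + 0.798·0.027626) = 0.029549/0.051595 = 0.5727.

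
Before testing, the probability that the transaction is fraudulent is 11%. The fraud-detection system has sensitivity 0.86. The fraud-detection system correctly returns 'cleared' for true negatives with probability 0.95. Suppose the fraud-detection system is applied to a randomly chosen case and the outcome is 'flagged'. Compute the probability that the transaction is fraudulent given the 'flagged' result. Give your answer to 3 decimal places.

P(H | E) ≈ 0.680

Let H be the event that the transaction is fraudulent. P(H) = 0.11, so P(¬H) = 0.89. With E the 'flagged' result, P(E|H) = 0.86 and P(E|¬H) = 0.05.
P(E) = 0.86·0.11 + 0.05·0.89 = 0.094600 + 0.044500 = 0.13910.
By Bayes' theorem, P(H|E) = 0.094600 / 0.13910 = 0.680.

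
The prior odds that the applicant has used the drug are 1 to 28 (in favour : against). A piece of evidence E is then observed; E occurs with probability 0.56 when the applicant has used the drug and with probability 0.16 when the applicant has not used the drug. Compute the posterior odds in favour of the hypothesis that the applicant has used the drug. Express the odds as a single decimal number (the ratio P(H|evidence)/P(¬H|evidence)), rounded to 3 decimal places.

Prior odds = 1/28 = 0.035714.
Likelihood ratio for E = 0.56/0.16 = 3.5000.
Posterior odds = prior odds × LR = 0.12500.

Posterior odds ≈ 0.125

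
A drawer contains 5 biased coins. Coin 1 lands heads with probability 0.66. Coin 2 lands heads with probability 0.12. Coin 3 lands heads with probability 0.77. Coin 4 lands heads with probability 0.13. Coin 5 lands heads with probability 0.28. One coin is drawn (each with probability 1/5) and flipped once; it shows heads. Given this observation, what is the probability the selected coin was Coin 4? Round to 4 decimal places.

Tabulate prior·likelihood by source: [1] prior 0.2, lik 0.66, product 0.1320; [2] prior 0.2, lik 0.12, product 0.02400; [3] prior 0.2, lik 0.77, product 0.1540; [4] prior 0.2, lik 0.13, product 0.02600; [5] prior 0.2, lik 0.28, product 0.05600.
Normalizing constant = 0.39200; the posterior for Coin 4 is its product over the sum, 0.02600/0.39200 = 0.0663.

Posterior probability ≈ 0.0663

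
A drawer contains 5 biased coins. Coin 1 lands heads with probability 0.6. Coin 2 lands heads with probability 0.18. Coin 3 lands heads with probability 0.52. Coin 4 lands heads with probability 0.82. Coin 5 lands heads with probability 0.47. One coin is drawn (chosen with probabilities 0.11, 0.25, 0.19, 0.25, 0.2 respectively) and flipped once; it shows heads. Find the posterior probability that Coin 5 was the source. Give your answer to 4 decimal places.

Posterior probability ≈ 0.1847

Tabulate prior·likelihood by source: [1] prior 0.11, lik 0.6, product 0.06600; [2] prior 0.25, lik 0.18, product 0.04500; [3] prior 0.19, lik 0.52, product 0.09880; [4] prior 0.25, lik 0.82, product 0.2050; [5] prior 0.2, lik 0.47, product 0.09400.
Normalizing constant = 0.50880; the posterior for Coin 5 is its product over the sum, 0.09400/0.50880 = 0.1847.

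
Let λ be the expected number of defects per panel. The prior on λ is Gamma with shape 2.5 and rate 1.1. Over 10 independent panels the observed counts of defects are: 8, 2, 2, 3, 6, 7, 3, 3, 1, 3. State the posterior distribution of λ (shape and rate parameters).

Total count ∑xᵢ = 38 over n = 10 panels.
Gamma is conjugate to the Poisson likelihood: posterior is Gamma(shape = 2.5+38 = 40.5, rate = 1.1+10 = 11.1).

Posterior: Gamma(shape=40.5, rate=11.1)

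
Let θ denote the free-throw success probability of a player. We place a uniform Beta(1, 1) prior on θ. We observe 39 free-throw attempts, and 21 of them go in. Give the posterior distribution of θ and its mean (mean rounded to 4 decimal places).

The binomial likelihood is conjugate to the Beta prior: with 21 successes and 18 failures, the posterior is Beta(1+21, 1+18) = Beta(22, 19).
E[θ | data] = 22/(22+19) = 0.5366.

Posterior: Beta(22, 19); mean ≈ 0.5366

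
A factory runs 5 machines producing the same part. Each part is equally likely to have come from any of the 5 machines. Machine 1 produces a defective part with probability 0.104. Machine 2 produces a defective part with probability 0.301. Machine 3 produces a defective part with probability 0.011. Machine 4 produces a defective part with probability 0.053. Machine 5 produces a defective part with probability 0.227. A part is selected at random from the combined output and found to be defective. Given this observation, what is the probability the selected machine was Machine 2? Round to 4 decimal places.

Posterior probability ≈ 0.4325

Tabulate prior·likelihood by source: [1] prior 0.2, lik 0.104, product 0.02080; [2] prior 0.2, lik 0.301, product 0.06020; [3] prior 0.2, lik 0.011, product 0.002200; [4] prior 0.2, lik 0.053, product 0.01060; [5] prior 0.2, lik 0.227, product 0.04540.
Normalizing constant = 0.13920; the posterior for Machine 2 is its product over the sum, 0.06020/0.13920 = 0.4325.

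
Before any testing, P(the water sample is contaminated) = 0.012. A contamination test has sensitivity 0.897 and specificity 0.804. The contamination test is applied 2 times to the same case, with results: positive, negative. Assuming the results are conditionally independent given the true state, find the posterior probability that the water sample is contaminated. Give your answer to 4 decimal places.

Posterior P(H) ≈ 0.0071

With H the event that the water sample is contaminated, the joint likelihood of the observed sequence is P(data|H) = 0.897·0.103 = 0.092391 and P(data|¬H) = 0.196·0.804 = 0.15758.
Bayes: P(H|data) = 0.012·0.092391 / (0.012·0.092391 + 0.988·0.15758) = 0.0011087/0.15680 = 0.0071.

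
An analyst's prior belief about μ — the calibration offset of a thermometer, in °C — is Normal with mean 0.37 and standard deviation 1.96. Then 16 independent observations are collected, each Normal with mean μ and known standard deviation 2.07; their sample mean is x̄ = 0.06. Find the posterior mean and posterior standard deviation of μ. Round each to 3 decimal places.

Posterior mean ≈ 0.080; posterior SD ≈ 0.500

With known σ, the Normal prior is conjugate. Weight on the data is w = (n/σ²)/(n/σ² + 1/τ₀²) = 3.73404/(3.73404+0.260308) = 0.93483.
Posterior mean = w·x̄ + (1−w)·μ₀ = 0.93483·0.06 + 0.065169·0.37 = 0.080. Posterior variance = 1/(3.73404+0.260308) = 0.250354, so SD = 0.500.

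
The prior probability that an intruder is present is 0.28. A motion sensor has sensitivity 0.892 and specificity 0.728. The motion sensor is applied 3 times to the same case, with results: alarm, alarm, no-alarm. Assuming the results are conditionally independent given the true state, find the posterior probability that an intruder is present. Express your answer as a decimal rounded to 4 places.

Posterior P(H) ≈ 0.3829

With H the event that an intruder is present, the joint likelihood of the observed sequence is P(data|H) = 0.892·0.892·0.108 = 0.085932 and P(data|¬H) = 0.272·0.272·0.728 = 0.053860.
Bayes: P(H|data) = 0.28·0.085932 / (0.28·0.085932 + 0.72·0.053860) = 0.024061/0.062840 = 0.3829.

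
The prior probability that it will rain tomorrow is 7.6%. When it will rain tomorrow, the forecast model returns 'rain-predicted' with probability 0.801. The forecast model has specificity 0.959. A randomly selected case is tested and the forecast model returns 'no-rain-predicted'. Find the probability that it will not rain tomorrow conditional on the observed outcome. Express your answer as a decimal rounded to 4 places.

P(¬H | E) ≈ 0.9832

Let H be the event that it will rain tomorrow. P(H) = 0.076, so P(¬H) = 0.924. With E the 'no-rain-predicted' result, P(E|H) = 0.199 and P(E|¬H) = 0.959.
P(E) = 0.199·0.076 + 0.959·0.924 = 0.015124 + 0.88612 = 0.90124.
By Bayes' theorem, P(H|E) = 0.015124 / 0.90124 = 0.0168. Hence P(¬H|E) = 1 − 0.0168 = 0.9832.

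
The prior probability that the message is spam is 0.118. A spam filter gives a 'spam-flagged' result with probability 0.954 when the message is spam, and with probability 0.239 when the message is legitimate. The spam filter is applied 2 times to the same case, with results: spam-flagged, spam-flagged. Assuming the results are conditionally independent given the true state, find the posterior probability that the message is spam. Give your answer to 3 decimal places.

Posterior P(H) ≈ 0.681

With H the event that the message is spam, the joint likelihood of the observed sequence is P(data|H) = 0.954·0.954 = 0.91012 and P(data|¬H) = 0.239·0.239 = 0.057121.
Bayes: P(H|data) = 0.118·0.91012 / (0.118·0.91012 + 0.882·0.057121) = 0.10739/0.15777 = 0.6807.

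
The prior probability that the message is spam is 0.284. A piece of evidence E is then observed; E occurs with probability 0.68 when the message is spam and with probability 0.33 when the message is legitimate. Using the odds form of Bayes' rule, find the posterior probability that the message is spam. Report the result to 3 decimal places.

Posterior probability ≈ 0.450

Prior odds = 0.284/(1−0.284) = 0.39665. In log-odds, ln(0.39665) = -0.92471.
Add log likelihood ratio: ln(2.0606) = 0.72300.
Posterior log-odds = -0.20171, so posterior odds = exp(-0.20171) = 0.81734. Converting, P(H|E) = 0.81734/1.8173 = 0.450.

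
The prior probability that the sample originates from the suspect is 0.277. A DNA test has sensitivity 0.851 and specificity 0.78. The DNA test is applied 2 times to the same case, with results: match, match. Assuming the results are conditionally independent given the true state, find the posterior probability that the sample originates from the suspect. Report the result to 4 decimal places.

With H the event that the sample originates from the suspect, the joint likelihood of the observed sequence is P(data|H) = 0.851·0.851 = 0.72420 and P(data|¬H) = 0.22·0.22 = 0.048400.
Bayes: P(H|data) = 0.277·0.72420 / (0.277·0.72420 + 0.723·0.048400) = 0.20060/0.23560 = 0.8515.

Posterior P(H) ≈ 0.8515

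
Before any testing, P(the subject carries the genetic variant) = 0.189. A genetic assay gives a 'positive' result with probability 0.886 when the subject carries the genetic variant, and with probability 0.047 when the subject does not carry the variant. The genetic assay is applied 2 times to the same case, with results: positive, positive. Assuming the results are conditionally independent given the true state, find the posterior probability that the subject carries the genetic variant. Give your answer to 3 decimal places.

Posterior P(H) ≈ 0.988

With H the event that the subject carries the genetic variant, the joint likelihood of the observed sequence is P(data|H) = 0.886·0.886 = 0.78500 and P(data|¬H) = 0.047·0.047 = 0.0022090.
Bayes: P(H|data) = 0.189·0.78500 / (0.189·0.78500 + 0.811·0.0022090) = 0.14836/0.15016 = 0.9881.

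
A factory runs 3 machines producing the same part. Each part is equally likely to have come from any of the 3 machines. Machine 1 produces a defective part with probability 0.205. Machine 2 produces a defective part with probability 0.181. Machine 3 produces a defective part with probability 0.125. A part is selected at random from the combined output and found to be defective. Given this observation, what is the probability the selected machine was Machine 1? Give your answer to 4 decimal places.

Tabulate prior·likelihood by source: [1] prior 0.333333, lik 0.205, product 0.06833; [2] prior 0.333333, lik 0.181, product 0.06033; [3] prior 0.333333, lik 0.125, product 0.04167.
Normalizing constant = 0.17033; the posterior for Machine 1 is its product over the sum, 0.06833/0.17033 = 0.4012.

Posterior probability ≈ 0.4012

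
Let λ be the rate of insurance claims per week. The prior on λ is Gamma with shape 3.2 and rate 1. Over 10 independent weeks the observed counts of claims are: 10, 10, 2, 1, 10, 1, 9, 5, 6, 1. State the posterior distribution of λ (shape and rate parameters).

Total count ∑xᵢ = 55 over n = 10 weeks.
Gamma is conjugate to the Poisson likelihood: posterior is Gamma(shape = 3.2+55 = 58.2, rate = 1+10 = 11).

Posterior: Gamma(shape=58.2, rate=11)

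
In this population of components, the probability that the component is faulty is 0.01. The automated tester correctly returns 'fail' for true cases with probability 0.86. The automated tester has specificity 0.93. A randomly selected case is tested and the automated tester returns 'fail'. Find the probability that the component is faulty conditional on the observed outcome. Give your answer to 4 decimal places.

P(H | E) ≈ 0.1104

Write H for 'the component is faulty'. Prior odds H:¬H = 0.01/0.99 = 0.010101. For the 'fail' outcome, the likelihood ratio is 0.86/0.07 = 12.286.
Posterior odds = 0.010101 × 12.286 = 0.12410, so P(H|E) = 0.12410/(1+0.12410) = 0.1104.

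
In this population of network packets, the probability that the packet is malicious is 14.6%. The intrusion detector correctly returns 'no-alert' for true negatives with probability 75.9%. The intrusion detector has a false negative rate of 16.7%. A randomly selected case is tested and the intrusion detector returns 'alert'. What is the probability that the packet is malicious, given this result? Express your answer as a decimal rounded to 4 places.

Write H for 'the packet is malicious'. Prior odds H:¬H = 0.146/0.854 = 0.17096. For the 'alert' outcome, the likelihood ratio is 0.833/0.241 = 3.4564.
Posterior odds = 0.17096 × 3.4564 = 0.59091, so P(H|E) = 0.59091/(1+0.59091) = 0.3714.

P(H | E) ≈ 0.3714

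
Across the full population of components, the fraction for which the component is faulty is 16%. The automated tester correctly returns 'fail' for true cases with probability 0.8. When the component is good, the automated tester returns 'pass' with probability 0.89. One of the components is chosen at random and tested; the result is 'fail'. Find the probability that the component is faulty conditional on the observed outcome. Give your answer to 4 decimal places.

Write H for 'the component is faulty'. Prior odds H:¬H = 0.16/0.84 = 0.19048. For the 'fail' outcome, the likelihood ratio is 0.8/0.11 = 7.2727.
Posterior odds = 0.19048 × 7.2727 = 1.3853, so P(H|E) = 1.3853/(1+1.3853) = 0.5808.

P(H | E) ≈ 0.5808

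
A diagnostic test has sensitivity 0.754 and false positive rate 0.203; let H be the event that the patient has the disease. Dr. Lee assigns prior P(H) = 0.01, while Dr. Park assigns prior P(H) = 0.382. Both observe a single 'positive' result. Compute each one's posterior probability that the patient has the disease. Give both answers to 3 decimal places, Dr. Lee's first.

P('+'|H) = 0.754, P('+'|¬H) = 0.203.
Dr. Lee: numerator 0.754·0.01 = 0.0075400; evidence = 0.0075400+0.203·0.99 = 0.20851; posterior = 0.036.
Dr. Park: numerator 0.754·0.382 = 0.28803; evidence = 0.28803+0.203·0.618 = 0.41348; posterior = 0.697.

Dr. Lee: 0.036; Dr. Park: 0.697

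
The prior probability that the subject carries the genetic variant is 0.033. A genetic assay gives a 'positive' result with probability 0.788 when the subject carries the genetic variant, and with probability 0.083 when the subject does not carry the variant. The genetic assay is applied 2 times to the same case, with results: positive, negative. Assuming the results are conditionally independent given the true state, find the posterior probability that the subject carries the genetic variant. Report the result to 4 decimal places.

Let H be the event that the subject carries the genetic variant; start with P(H) = 0.033. P('positive'|H) = 0.788, P('positive'|¬H) = 0.083.
Update on result 1 ('positive'): P(H) ← 0.788·0.0330 / (0.788·0.0330 + 0.083·0.9670) = 0.026004/0.10626 = 0.2447.
Update on result 2 ('negative'): P(H) ← 0.212·0.2447 / (0.212·0.2447 + 0.917·0.7553) = 0.051878/0.74448 = 0.0697.

Posterior P(H) ≈ 0.0697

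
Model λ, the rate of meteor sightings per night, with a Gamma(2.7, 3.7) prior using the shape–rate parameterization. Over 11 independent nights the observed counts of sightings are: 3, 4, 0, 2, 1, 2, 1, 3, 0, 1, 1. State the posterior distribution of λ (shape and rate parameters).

Posterior: Gamma(shape=20.7, rate=14.7)

Total count ∑xᵢ = 18 over n = 11 nights.
Gamma is conjugate to the Poisson likelihood: posterior is Gamma(shape = 2.7+18 = 20.7, rate = 3.7+11 = 14.7).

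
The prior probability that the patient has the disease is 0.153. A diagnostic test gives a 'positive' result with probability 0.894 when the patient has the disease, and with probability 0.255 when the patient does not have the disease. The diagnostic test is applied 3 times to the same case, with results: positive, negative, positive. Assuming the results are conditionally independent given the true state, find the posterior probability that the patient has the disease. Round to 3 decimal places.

Let H be the event that the patient has the disease; start with P(H) = 0.153. P('positive'|H) = 0.894, P('positive'|¬H) = 0.255.
Update on result 1 ('positive'): P(H) ← 0.894·0.1530 / (0.894·0.1530 + 0.255·0.8470) = 0.13678/0.35277 = 0.3877.
Update on result 2 ('negative'): P(H) ← 0.106·0.3877 / (0.106·0.3877 + 0.745·0.6123) = 0.041100/0.49723 = 0.0827.
Update on result 3 ('positive'): P(H) ← 0.894·0.0827 / (0.894·0.0827 + 0.255·0.9173) = 0.073896/0.30782 = 0.2401.

Posterior P(H) ≈ 0.240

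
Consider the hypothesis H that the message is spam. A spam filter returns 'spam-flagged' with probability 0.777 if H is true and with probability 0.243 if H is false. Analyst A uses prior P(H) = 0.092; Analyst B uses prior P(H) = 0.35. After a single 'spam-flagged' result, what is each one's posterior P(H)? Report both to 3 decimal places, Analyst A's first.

The likelihood ratio for a 'spam-flagged' result is 0.777/0.243 = 3.1975.
Analyst A: prior odds 0.092/0.908 = 0.10132; posterior odds 0.32398; posterior probability 0.245.
Analyst B: prior odds 0.35/0.65 = 0.53846; posterior odds 1.7217; posterior probability 0.633.

Analyst A: 0.245; Analyst B: 0.633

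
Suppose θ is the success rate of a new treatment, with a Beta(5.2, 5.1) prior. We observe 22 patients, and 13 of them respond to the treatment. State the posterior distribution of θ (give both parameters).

Posterior: Beta(18.2, 14.1)

The binomial likelihood is conjugate to the Beta prior: with 13 successes and 9 failures, the posterior is Beta(5.2+13, 5.1+9) = Beta(18.2, 14.1).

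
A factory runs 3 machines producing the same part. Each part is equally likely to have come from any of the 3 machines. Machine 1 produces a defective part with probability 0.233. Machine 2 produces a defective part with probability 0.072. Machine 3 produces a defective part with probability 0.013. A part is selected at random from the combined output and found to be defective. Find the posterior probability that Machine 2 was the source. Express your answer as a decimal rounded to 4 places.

Tabulate prior·likelihood by source: [1] prior 0.333333, lik 0.233, product 0.07767; [2] prior 0.333333, lik 0.072, product 0.02400; [3] prior 0.333333, lik 0.013, product 0.004333.
Normalizing constant = 0.10600; the posterior for Machine 2 is its product over the sum, 0.02400/0.10600 = 0.2264.

Posterior probability ≈ 0.2264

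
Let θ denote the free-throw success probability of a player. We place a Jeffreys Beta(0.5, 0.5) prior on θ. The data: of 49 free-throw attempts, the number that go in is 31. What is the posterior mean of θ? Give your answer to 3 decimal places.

The binomial likelihood is conjugate to the Beta prior: with 31 successes and 18 failures, the posterior is Beta(0.5+31, 0.5+18) = Beta(31.5, 18.5).
E[θ | data] = 31.5/(31.5+18.5) = 0.630.

Posterior mean ≈ 0.630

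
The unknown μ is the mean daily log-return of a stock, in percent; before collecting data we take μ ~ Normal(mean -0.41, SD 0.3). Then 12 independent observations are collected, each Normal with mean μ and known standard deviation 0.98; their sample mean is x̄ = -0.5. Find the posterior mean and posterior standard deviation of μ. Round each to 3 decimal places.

Prior precision 1/τ₀² = 1/0.3² = 11.1111; data precision n/σ² = 12/0.98² = 12.4948.
Posterior precision = 11.1111 + 12.4948 = 23.6059, giving posterior SD = 1/√23.6059 = 0.206.
Posterior mean = (11.1111·-0.41 + 12.4948·-0.5) / 23.6059 = -0.458.

Posterior mean ≈ -0.458; posterior SD ≈ 0.206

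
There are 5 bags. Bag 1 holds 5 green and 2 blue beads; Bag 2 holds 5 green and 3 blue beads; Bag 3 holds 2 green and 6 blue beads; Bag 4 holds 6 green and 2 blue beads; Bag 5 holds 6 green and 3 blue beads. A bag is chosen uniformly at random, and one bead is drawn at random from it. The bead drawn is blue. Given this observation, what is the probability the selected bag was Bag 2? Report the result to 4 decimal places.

Posterior probability ≈ 0.1881

Tabulate prior·likelihood by source: [1] prior 0.2, lik 0.2857, product 0.05714; [2] prior 0.2, lik 0.375, product 0.07500; [3] prior 0.2, lik 0.75, product 0.1500; [4] prior 0.2, lik 0.25, product 0.05000; [5] prior 0.2, lik 0.3333, product 0.06667.
Normalizing constant = 0.39881; the posterior for Bag 2 is its product over the sum, 0.07500/0.39881 = 0.1881.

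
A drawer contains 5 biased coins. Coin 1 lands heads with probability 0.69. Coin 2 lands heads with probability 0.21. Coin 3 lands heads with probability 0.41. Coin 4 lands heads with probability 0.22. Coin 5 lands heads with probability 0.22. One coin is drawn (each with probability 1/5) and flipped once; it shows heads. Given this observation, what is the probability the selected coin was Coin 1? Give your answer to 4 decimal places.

Posterior probability ≈ 0.3943

P(heads|C1) = 0.69; P(heads|C2) = 0.21; P(heads|C3) = 0.41; P(heads|C4) = 0.22; P(heads|C5) = 0.22.
Prior × likelihood for each source: 0.2·0.69=0.1380, 0.2·0.21=0.04200, 0.2·0.41=0.08200, 0.2·0.22=0.04400, 0.2·0.22=0.04400. Summing gives P(heads) = 0.35000.
P(Coin 1 | heads) = 0.1380 / 0.35000 = 0.3943.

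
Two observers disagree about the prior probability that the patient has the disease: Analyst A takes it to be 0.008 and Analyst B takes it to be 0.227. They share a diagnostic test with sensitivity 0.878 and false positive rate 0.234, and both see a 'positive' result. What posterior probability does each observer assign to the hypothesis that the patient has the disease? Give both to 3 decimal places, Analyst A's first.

P('+'|H) = 0.878, P('+'|¬H) = 0.234.
Analyst A: numerator 0.878·0.008 = 0.0070240; evidence = 0.0070240+0.234·0.992 = 0.23915; posterior = 0.029.
Analyst B: numerator 0.878·0.227 = 0.19931; evidence = 0.19931+0.234·0.773 = 0.38019; posterior = 0.524.

Analyst A: 0.029; Analyst B: 0.524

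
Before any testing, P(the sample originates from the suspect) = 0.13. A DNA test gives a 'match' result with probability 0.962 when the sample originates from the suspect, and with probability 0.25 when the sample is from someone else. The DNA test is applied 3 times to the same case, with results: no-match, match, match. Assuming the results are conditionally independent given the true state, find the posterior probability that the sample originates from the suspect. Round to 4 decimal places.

Posterior P(H) ≈ 0.1008

Let H be the event that the sample originates from the suspect; start with P(H) = 0.13. P('match'|H) = 0.962, P('match'|¬H) = 0.25.
Update on result 1 ('no-match'): P(H) ← 0.038·0.1300 / (0.038·0.1300 + 0.75·0.8700) = 0.0049400/0.65744 = 0.0075.
Update on result 2 ('match'): P(H) ← 0.962·0.0075 / (0.962·0.0075 + 0.25·0.9925) = 0.0072285/0.25535 = 0.0283.
Update on result 3 ('match'): P(H) ← 0.962·0.0283 / (0.962·0.0283 + 0.25·0.9717) = 0.027232/0.27016 = 0.1008.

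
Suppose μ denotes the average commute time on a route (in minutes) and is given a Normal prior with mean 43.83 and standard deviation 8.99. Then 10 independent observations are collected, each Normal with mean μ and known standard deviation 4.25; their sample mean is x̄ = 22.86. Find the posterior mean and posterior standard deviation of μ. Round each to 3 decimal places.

With known σ, the Normal prior is conjugate. Weight on the data is w = (n/σ²)/(n/σ² + 1/τ₀²) = 0.553633/(0.553633+0.0123732) = 0.97814.
Posterior mean = w·x̄ + (1−w)·μ₀ = 0.97814·22.86 + 0.021860·43.83 = 23.318. Posterior variance = 1/(0.553633+0.0123732) = 1.76676, so SD = 1.329.

Posterior mean ≈ 23.318; posterior SD ≈ 1.329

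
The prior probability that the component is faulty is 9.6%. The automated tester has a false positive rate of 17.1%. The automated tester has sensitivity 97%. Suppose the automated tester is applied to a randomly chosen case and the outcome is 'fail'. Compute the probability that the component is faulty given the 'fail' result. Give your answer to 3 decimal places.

Write H for 'the component is faulty'. Prior odds H:¬H = 0.096/0.904 = 0.10619. For the 'fail' outcome, the likelihood ratio is 0.97/0.171 = 5.6725.
Posterior odds = 0.10619 × 5.6725 = 0.60239, so P(H|E) = 0.60239/(1+0.60239) = 0.376.

P(H | E) ≈ 0.376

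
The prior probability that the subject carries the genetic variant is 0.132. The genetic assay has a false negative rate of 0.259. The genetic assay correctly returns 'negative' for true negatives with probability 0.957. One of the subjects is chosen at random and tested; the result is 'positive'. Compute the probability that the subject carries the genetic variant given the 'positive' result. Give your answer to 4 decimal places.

Let H be the event that the subject carries the genetic variant. P(H) = 0.132, so P(¬H) = 0.868. With E the 'positive' result, P(E|H) = 0.741 and P(E|¬H) = 0.043.
P(E) = 0.741·0.132 + 0.043·0.868 = 0.097812 + 0.037324 = 0.13514.
By Bayes' theorem, P(H|E) = 0.097812 / 0.13514 = 0.7238.

P(H | E) ≈ 0.7238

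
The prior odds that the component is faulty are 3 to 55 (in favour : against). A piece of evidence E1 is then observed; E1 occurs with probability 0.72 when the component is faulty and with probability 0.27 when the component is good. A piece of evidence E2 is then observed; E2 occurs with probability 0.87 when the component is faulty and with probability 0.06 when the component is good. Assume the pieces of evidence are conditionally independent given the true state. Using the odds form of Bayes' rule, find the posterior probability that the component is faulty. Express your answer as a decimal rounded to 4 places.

Posterior probability ≈ 0.6784

Prior odds = 3/55 = 0.054545. In log-odds, ln(0.054545) = -2.9087.
Add log likelihood ratios: ln(2.6667) + ln(14.500) = 3.6550.
Posterior log-odds = 0.74626, so posterior odds = exp(0.74626) = 2.1091. Converting, P(H|E) = 2.1091/3.1091 = 0.6784.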